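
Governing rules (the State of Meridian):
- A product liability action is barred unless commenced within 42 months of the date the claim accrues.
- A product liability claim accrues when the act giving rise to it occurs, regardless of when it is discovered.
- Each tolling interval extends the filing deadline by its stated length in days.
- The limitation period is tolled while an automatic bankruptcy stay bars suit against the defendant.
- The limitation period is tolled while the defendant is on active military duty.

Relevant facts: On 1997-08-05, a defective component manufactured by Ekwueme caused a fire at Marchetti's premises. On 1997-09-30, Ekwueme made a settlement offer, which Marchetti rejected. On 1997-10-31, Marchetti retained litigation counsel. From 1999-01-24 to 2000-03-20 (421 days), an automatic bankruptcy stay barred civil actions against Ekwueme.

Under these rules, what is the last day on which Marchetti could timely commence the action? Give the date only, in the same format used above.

2002-04-02

The claim accrued on 1997-08-05, when the wrongful act occurred.
The untolled deadline — 42 months after 1997-08-05 — is 2001-02-05.
Because the automatic bankruptcy stay ran from 1999-01-24 to 2000-03-20, the deadline is extended by 421 days to 2002-04-02.
Nothing else in the chronology tolls or restarts the period.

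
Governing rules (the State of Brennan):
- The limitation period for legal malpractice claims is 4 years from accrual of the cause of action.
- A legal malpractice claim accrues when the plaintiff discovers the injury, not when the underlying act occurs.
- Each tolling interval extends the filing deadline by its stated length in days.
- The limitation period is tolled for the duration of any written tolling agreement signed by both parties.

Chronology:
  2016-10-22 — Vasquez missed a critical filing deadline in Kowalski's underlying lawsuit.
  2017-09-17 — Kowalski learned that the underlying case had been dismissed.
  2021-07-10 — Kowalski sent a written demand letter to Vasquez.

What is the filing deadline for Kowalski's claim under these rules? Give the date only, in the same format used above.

2021-09-17

Accrual is tied to discovery, so the period began on 2017-09-17 rather than on 2016-10-22 when the act occurred.
4 years from 2017-09-17 is 2021-09-17.
None of the other events listed affects the running of the period under the stated rules.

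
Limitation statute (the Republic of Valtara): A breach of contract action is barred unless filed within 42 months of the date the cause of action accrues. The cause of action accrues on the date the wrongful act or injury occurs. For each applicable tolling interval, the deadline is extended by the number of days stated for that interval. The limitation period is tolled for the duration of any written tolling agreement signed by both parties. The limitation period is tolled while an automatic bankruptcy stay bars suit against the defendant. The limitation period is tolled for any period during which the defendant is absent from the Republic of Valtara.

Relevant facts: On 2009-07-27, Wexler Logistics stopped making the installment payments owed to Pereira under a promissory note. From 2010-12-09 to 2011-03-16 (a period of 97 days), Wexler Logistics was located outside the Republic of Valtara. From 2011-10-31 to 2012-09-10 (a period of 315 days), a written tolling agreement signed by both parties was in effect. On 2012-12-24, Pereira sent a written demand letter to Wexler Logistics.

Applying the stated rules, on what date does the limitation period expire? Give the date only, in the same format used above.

The claim accrued on 2009-07-27, when the wrongful act occurred.
Adding the 42 months base period to 2009-07-27 gives a deadline of 2013-01-27, before any tolling.
The defendant's absence from the jurisdiction from 2010-12-09 to 2011-03-16 tolled the period for 97 days, extending the deadline to 2013-05-04.
Because the written tolling agreement ran from 2011-10-31 to 2012-09-10, the deadline is extended by 315 days to 2014-03-15.
Nothing else in the chronology tolls or restarts the period.

2014-03-15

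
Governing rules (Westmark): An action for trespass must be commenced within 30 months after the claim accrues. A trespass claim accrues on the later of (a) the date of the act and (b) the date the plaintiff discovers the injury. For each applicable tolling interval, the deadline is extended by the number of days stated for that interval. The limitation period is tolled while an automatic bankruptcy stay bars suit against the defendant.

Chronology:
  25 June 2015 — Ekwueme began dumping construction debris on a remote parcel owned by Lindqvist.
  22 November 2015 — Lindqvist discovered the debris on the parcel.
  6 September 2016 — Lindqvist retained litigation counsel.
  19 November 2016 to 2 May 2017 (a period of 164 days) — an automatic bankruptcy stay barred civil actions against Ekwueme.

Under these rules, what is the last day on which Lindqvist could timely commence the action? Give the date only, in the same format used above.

The claim accrued on 22 November 2015 — the later of the 25 June 2015 act and the 22 November 2015 discovery.
The untolled deadline — 30 months after 22 November 2015 — is 22 May 2018.
Because the automatic bankruptcy stay ran from 19 November 2016 to 2 May 2017, the deadline is extended by 164 days to 2 November 2018.
Nothing else in the chronology tolls or restarts the period.

2 November 2018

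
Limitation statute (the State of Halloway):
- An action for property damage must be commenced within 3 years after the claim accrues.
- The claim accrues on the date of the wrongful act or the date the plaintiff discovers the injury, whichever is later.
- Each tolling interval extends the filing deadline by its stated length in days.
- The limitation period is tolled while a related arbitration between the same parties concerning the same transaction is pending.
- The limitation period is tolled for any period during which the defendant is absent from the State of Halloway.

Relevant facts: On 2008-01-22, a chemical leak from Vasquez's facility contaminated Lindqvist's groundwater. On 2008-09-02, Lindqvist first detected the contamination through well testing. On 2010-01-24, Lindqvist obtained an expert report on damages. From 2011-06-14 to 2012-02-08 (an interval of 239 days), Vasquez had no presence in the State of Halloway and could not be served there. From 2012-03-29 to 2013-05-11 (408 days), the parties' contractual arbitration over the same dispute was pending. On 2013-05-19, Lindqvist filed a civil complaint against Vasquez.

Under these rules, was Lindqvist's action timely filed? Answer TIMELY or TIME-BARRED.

TIMELY

The claim accrued on 2008-09-02 — the later of the 2008-01-22 act and the 2008-09-02 discovery.
Adding the 3 years base period to 2008-09-02 gives a deadline of 2011-09-02, before any tolling.
The period was tolled for 239 days by the defendant's absence from the jurisdiction (2011-06-14 to 2012-02-08), pushing the deadline to 2012-04-28.
Because the pending related arbitration ran from 2012-03-29 to 2013-05-11, the deadline is extended by 408 days to 2013-06-10.
The other events in the timeline have no effect on the limitation period under the stated rules.
The 2013-05-19 filing precedes the 2013-06-10 deadline; the claim is timely.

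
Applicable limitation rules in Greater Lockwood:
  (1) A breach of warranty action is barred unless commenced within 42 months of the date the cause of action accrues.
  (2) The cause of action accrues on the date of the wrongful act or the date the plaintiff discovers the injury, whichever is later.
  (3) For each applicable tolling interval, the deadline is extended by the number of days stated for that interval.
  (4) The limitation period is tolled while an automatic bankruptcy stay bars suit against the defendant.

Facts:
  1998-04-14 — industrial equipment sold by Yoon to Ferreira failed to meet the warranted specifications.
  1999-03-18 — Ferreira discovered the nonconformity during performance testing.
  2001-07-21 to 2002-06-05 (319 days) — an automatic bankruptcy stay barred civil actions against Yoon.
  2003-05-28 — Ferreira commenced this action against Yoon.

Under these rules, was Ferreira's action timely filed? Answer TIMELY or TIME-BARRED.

TIMELY

The claim accrued on 1999-03-18 — the later of the 1998-04-14 act and the 1999-03-18 discovery.
42 months from 1999-03-18 is 2002-09-18.
The automatic bankruptcy stay from 2001-07-21 to 2002-06-05 tolled the period for 319 days, extending the deadline to 2003-08-03.
Ferreira filed on 2003-05-28, before the 2003-08-03 deadline, so the action is timely.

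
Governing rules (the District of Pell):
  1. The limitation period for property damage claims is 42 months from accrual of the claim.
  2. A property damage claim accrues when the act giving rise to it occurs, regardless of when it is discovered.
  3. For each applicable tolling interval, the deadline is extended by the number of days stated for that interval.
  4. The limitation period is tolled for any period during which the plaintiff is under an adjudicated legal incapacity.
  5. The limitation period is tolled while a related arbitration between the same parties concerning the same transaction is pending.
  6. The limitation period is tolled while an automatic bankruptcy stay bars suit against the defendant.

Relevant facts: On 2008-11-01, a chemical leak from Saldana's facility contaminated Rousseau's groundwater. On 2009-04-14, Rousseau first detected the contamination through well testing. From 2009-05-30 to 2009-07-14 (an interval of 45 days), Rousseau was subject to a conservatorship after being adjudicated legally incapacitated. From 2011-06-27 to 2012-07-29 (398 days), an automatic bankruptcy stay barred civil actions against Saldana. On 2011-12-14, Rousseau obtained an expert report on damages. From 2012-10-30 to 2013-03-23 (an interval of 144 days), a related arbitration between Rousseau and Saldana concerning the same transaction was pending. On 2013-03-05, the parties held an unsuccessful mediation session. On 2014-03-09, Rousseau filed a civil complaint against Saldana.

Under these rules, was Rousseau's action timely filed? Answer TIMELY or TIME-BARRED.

Accrual is governed by the date of the act, so the period began to run on 2008-11-01; the later discovery on 2009-04-14 is irrelevant under the stated rule.
42 months from 2008-11-01 is 2012-05-01.
The plaintiff's legal incapacity from 2009-05-30 to 2009-07-14 tolled the period for 45 days, extending the deadline to 2012-06-15.
Because the automatic bankruptcy stay ran from 2011-06-27 to 2012-07-29, the deadline is extended by 398 days to 2013-07-18.
The pending related arbitration from 2012-10-30 to 2013-03-23 tolled the period for 144 days, extending the deadline to 2013-12-09.
The other events in the timeline have no effect on the limitation period under the stated rules.
Rousseau filed on 2014-03-09, after the 2013-12-09 deadline, so the action is time-barred.

TIME-BARRED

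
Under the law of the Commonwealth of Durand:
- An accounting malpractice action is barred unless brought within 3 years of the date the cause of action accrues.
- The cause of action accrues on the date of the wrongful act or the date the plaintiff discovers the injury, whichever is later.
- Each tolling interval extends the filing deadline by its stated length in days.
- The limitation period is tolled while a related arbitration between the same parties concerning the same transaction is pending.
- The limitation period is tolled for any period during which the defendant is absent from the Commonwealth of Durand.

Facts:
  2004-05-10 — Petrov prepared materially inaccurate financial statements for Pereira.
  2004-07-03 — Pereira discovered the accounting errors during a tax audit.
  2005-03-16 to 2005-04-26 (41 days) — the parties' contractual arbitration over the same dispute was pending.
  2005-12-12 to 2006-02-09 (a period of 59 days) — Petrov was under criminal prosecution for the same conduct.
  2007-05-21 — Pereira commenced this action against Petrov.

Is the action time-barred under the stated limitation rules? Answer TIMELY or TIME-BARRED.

TIMELY

Because discovery on 2004-07-03 post-dates the 2004-05-10 act, accrual under the later-of rule falls on 2004-07-03.
3 years from 2004-07-03 is 2007-07-03.
The period was tolled for 41 days by the pending related arbitration (2005-03-16 to 2005-04-26), pushing the deadline to 2007-08-13.
The pending criminal prosecution from 2005-12-12 to 2006-02-09 does not toll the period, because no stated rule makes a criminal prosecution a tolling event.
Filing on 2007-05-21 beat the 2007-08-13 deadline — the action is timely.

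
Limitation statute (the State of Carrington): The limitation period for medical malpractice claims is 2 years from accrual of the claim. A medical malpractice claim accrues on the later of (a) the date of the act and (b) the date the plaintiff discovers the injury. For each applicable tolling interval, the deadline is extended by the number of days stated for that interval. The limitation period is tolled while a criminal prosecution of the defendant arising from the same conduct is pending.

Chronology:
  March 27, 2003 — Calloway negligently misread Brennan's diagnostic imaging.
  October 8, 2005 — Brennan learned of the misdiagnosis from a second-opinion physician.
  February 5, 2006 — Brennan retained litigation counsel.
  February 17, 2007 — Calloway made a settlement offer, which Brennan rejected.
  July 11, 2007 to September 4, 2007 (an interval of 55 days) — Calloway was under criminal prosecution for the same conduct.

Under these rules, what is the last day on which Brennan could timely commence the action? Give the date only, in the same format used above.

The claim accrued on October 8, 2005 — the later of the March 27, 2003 act and the October 8, 2005 discovery.
The untolled deadline — 2 years after October 8, 2005 — is October 8, 2007.
The pending criminal prosecution from July 11, 2007 to September 4, 2007 tolled the period for 55 days, extending the deadline to December 2, 2007.
The other events in the timeline have no effect on the limitation period under the stated rules.

December 2, 2007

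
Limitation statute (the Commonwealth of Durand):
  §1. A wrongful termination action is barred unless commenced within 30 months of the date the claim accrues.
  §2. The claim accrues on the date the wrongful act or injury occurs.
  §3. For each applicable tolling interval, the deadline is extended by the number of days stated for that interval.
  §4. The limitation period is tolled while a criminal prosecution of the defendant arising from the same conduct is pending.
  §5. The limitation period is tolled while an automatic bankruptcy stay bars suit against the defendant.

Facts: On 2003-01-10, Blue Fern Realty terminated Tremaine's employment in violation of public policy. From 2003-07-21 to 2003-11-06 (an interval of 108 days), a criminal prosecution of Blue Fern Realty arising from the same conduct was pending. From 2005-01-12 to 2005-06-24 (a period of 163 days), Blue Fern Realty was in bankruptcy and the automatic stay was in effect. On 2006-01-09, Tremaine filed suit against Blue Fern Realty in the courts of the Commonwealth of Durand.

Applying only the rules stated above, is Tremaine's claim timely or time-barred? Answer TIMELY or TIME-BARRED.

The claim accrued on 2003-01-10, when the wrongful act occurred.
The untolled deadline — 30 months after 2003-01-10 — is 2005-07-10.
The period was tolled for 108 days by the pending criminal prosecution (2003-07-21 to 2003-11-06), pushing the deadline to 2005-10-26.
The period was tolled for 163 days by the automatic bankruptcy stay (2005-01-12 to 2005-06-24), pushing the deadline to 2006-04-07.
Tremaine filed on 2006-01-09, before the 2006-04-07 deadline, so the action is timely.

TIMELY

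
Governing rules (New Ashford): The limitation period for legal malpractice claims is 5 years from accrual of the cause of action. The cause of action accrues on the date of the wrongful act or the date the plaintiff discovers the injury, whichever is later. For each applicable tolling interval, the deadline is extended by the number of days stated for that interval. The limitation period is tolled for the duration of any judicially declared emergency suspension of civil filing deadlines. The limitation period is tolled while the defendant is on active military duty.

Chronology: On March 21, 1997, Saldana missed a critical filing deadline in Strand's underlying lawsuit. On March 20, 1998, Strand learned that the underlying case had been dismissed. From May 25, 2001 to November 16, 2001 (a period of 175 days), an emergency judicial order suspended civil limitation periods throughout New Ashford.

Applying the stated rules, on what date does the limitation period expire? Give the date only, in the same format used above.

September 11, 2003

Taking the later of the act (March 21, 1997) and discovery (March 20, 1998), the claim accrued on March 20, 1998.
The untolled deadline — 5 years after March 20, 1998 — is March 20, 2003.
The emergency suspension of filing deadlines from May 25, 2001 to November 16, 2001 tolled the period for 175 days, extending the deadline to September 11, 2003.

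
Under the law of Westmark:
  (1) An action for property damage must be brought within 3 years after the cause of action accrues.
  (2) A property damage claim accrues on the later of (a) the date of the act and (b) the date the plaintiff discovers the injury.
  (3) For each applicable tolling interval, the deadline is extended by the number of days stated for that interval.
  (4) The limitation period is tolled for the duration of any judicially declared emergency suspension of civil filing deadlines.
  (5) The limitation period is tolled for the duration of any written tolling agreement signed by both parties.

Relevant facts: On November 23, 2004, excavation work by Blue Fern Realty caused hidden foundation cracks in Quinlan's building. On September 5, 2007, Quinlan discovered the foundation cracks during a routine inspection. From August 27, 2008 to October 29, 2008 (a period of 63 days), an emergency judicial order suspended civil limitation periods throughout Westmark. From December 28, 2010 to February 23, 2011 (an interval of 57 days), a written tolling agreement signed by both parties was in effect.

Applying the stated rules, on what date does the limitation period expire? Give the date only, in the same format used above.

November 7, 2010

Because discovery on September 5, 2007 post-dates the November 23, 2004 act, accrual under the later-of rule falls on September 5, 2007.
3 years from September 5, 2007 is September 5, 2010.
Because the emergency suspension of filing deadlines ran from August 27, 2008 to October 29, 2008, the deadline is extended by 63 days to November 7, 2010.
By the time the written tolling agreement began on December 28, 2010, the limitation period had already expired on November 7, 2010; that interval cannot revive it.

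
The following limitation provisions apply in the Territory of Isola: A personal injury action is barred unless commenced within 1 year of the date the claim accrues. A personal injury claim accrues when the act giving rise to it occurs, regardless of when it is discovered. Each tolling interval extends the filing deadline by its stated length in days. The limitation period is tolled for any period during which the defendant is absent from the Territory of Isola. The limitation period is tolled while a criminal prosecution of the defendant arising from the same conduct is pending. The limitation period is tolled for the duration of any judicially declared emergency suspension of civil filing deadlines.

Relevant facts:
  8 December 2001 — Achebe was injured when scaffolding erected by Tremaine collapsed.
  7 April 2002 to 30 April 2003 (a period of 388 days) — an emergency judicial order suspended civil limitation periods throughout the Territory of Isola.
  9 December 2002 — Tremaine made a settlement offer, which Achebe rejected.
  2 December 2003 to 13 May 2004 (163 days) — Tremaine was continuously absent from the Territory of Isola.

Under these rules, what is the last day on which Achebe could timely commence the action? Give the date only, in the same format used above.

The claim accrued on 8 December 2001, the date of the act.
1 year from 8 December 2001 is 8 December 2002.
The period was tolled for 388 days by the emergency suspension of filing deadlines (7 April 2002 to 30 April 2003), pushing the deadline to 31 December 2003.
Because the defendant's absence from the jurisdiction ran from 2 December 2003 to 13 May 2004, the deadline is extended by 163 days to 11 June 2004.
The other events in the timeline have no effect on the limitation period under the stated rules.

11 June 2004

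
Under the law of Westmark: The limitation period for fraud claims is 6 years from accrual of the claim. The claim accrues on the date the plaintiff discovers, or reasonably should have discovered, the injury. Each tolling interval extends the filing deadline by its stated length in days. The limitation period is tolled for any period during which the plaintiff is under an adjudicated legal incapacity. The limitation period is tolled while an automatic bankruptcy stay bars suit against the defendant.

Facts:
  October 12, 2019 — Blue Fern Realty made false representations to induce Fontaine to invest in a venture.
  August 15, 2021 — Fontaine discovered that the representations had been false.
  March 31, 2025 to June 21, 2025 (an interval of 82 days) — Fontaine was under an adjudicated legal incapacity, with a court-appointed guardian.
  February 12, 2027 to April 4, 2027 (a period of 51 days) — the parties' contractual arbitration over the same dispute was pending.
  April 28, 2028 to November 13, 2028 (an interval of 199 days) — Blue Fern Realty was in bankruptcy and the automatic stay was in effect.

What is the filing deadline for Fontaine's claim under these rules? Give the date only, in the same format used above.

November 5, 2027

Under the discovery rule, the claim accrued on August 15, 2021, when Fontaine discovered the injury — not on the October 12, 2019 date of the underlying act.
6 years from August 15, 2021 is August 15, 2027.
The period was tolled for 82 days by the plaintiff's legal incapacity (March 31, 2025 to June 21, 2025), pushing the deadline to November 5, 2027.
The automatic bankruptcy stay from April 28, 2028 to November 13, 2028 began after the period had already run on November 5, 2027, so it has no tolling effect.
The pending related arbitration from February 12, 2027 to April 4, 2027 does not toll the period, because no stated rule makes a pending arbitration a tolling event.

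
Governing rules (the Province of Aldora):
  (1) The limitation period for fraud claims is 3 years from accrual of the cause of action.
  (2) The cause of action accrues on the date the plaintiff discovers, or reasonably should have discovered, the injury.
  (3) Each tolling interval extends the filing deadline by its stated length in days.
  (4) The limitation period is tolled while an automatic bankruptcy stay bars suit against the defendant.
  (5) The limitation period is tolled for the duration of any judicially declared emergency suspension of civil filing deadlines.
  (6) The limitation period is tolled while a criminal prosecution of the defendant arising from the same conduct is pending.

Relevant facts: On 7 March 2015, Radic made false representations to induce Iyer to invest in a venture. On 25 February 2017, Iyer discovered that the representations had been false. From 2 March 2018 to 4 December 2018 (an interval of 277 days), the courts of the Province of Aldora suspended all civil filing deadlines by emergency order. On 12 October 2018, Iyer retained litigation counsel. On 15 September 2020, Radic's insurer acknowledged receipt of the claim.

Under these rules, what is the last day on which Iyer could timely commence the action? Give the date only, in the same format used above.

28 November 2020

Under the discovery rule, the claim accrued on 25 February 2017, when Iyer discovered the injury — not on the 7 March 2015 date of the underlying act.
3 years from 25 February 2017 is 25 February 2020.
The period was tolled for 277 days by the emergency suspension of filing deadlines (2 March 2018 to 4 December 2018), pushing the deadline to 28 November 2020.
The other events in the timeline have no effect on the limitation period under the stated rules.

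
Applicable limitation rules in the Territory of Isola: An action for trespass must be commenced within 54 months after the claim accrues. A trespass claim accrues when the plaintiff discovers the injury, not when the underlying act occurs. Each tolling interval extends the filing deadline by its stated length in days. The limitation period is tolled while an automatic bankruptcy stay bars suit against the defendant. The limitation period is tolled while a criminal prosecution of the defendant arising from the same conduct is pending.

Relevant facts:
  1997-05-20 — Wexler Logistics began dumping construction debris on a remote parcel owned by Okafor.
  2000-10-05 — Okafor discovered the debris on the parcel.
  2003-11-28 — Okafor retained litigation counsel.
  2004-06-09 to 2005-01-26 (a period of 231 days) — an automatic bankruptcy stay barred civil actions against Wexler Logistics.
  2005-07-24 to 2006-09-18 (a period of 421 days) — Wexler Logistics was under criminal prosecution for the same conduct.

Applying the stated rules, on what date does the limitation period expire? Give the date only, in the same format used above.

2007-01-17

Under the discovery rule, the claim accrued on 2000-10-05, when Okafor discovered the injury — not on the 1997-05-20 date of the underlying act.
Adding the 54 months base period to 2000-10-05 gives a deadline of 2005-04-05, before any tolling.
Because the automatic bankruptcy stay ran from 2004-06-09 to 2005-01-26, the deadline is extended by 231 days to 2005-11-22.
The pending criminal prosecution from 2005-07-24 to 2006-09-18 tolled the period for 421 days, extending the deadline to 2007-01-17.
The other events in the timeline have no effect on the limitation period under the stated rules.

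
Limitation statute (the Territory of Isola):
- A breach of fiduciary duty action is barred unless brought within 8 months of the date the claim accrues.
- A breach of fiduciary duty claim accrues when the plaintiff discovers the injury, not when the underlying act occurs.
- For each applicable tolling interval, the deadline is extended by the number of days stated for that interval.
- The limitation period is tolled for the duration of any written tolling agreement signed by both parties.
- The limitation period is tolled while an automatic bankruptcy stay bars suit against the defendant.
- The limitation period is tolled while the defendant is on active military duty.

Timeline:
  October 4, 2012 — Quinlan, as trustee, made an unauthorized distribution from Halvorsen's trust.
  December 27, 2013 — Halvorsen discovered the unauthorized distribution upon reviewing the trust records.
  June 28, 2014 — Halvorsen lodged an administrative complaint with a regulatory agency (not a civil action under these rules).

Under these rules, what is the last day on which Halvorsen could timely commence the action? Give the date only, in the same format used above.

Under the discovery rule, the claim accrued on December 27, 2013, when Halvorsen discovered the injury — not on the October 4, 2012 date of the underlying act.
8 months from December 27, 2013 is August 27, 2014.
The other events in the timeline have no effect on the limitation period under the stated rules.

August 27, 2014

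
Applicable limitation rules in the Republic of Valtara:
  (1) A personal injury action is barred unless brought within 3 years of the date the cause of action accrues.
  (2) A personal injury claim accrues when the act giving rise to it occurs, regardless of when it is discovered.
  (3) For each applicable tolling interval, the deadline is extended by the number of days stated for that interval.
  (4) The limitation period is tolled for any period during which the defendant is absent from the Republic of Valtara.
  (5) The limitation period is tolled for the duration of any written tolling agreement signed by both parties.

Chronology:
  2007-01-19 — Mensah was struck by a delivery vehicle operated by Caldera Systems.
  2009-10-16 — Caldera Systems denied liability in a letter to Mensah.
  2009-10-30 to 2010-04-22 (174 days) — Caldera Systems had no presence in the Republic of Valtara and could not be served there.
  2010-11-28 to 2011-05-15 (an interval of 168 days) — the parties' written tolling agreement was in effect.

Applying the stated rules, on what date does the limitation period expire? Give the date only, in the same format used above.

2010-07-12

The claim accrued on 2007-01-19, when the wrongful act occurred.
The untolled deadline — 3 years after 2007-01-19 — is 2010-01-19.
The defendant's absence from the jurisdiction from 2009-10-30 to 2010-04-22 tolled the period for 174 days, extending the deadline to 2010-07-12.
The written tolling agreement starting 2010-11-28 came too late — the period had run on 2010-07-12 — and so does not extend the deadline.
The other events in the timeline have no effect on the limitation period under the stated rules.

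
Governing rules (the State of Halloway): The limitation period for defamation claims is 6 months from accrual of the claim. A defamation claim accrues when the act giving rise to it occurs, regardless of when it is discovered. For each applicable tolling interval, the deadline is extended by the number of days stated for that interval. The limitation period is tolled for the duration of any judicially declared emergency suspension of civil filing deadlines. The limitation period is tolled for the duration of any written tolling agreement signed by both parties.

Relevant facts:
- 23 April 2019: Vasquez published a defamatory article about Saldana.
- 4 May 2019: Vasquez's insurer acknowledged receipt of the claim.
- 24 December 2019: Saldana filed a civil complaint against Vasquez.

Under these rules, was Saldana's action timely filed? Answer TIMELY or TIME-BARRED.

TIME-BARRED

The claim accrued on 23 April 2019, the date of the act.
Adding the 6 months base period to 23 April 2019 gives a deadline of 23 October 2019, before any tolling.
None of the other events listed affects the running of the period under the stated rules.
The 24 December 2019 filing falls after the 23 October 2019 deadline; the claim is time-barred.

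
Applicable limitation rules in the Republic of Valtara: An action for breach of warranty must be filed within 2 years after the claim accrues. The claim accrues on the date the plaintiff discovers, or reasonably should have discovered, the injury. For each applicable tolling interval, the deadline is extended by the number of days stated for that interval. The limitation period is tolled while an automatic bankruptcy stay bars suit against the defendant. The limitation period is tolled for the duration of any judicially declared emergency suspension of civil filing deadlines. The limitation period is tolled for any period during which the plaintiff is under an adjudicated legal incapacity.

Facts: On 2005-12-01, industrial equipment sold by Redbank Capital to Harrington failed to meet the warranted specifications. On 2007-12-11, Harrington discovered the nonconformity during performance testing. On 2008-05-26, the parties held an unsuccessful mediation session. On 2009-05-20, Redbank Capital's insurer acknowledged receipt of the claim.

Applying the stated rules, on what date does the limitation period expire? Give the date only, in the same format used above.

2009-12-11

Under the discovery rule, the claim accrued on 2007-12-11, when Harrington discovered the injury — not on the 2005-12-01 date of the underlying act.
The untolled deadline — 2 years after 2007-12-11 — is 2009-12-11.
The other events in the timeline have no effect on the limitation period under the stated rules.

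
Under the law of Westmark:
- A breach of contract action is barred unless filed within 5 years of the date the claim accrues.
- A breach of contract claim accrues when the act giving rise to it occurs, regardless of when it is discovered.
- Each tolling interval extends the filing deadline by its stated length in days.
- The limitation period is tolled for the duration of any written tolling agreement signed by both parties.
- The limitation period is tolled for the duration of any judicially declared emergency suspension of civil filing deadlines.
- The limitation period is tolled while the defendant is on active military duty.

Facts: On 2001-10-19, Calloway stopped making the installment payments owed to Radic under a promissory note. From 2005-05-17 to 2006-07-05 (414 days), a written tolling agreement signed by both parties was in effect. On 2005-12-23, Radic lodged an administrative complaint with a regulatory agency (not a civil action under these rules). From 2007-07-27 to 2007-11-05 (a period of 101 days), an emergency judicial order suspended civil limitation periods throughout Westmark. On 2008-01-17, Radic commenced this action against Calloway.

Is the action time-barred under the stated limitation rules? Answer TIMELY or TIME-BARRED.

The limitation period began to run on 2001-10-19.
5 years from 2001-10-19 is 2006-10-19.
The period was tolled for 414 days by the written tolling agreement (2005-05-17 to 2006-07-05), pushing the deadline to 2007-12-07.
Because the emergency suspension of filing deadlines ran from 2007-07-27 to 2007-11-05, the deadline is extended by 101 days to 2008-03-17.
The other events in the timeline have no effect on the limitation period under the stated rules.
Filing on 2008-01-17 beat the 2008-03-17 deadline — the action is timely.

TIMELY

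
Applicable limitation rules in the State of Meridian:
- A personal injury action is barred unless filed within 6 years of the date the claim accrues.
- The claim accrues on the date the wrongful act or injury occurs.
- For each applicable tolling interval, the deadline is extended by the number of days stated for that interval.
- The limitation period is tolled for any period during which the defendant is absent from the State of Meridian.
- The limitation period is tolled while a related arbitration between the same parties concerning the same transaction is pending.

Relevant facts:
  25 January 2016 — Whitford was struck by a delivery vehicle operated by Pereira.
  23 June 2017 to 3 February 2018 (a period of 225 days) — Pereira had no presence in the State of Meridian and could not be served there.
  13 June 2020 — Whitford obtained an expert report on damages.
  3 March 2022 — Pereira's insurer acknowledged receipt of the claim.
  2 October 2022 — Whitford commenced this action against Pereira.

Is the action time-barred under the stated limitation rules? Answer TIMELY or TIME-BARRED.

TIME-BARRED

The claim accrued on 25 January 2016, the date of the act.
Adding the 6 years base period to 25 January 2016 gives a deadline of 25 January 2022, before any tolling.
The period was tolled for 225 days by the defendant's absence from the jurisdiction (23 June 2017 to 3 February 2018), pushing the deadline to 7 September 2022.
None of the other events listed affects the running of the period under the stated rules.
Filing on 2 October 2022 missed the 7 September 2022 deadline — the action is time-barred.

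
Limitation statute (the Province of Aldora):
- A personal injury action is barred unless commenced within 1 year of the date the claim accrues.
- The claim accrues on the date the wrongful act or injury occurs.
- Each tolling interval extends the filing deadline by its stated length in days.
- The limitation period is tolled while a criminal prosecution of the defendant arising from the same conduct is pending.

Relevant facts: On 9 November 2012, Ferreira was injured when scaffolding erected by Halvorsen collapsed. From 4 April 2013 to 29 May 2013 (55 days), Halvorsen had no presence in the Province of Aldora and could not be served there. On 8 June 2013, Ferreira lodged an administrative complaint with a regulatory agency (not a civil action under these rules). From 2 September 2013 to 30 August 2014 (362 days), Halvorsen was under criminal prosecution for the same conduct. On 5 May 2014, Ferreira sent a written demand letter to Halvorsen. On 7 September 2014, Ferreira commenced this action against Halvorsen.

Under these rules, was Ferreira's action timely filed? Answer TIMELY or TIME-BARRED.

TIMELY

The claim accrued on 9 November 2012, the date of the act.
Adding the 1 year base period to 9 November 2012 gives a deadline of 9 November 2013, before any tolling.
The pending criminal prosecution from 2 September 2013 to 30 August 2014 tolled the period for 362 days, extending the deadline to 6 November 2014.
Although the defendant's absence ran from 4 April 2013 to 29 May 2013, the stated rules do not make that a tolling event, so it is disregarded.
The other events in the timeline have no effect on the limitation period under the stated rules.
Filing on 7 September 2014 beat the 6 November 2014 deadline — the action is timely.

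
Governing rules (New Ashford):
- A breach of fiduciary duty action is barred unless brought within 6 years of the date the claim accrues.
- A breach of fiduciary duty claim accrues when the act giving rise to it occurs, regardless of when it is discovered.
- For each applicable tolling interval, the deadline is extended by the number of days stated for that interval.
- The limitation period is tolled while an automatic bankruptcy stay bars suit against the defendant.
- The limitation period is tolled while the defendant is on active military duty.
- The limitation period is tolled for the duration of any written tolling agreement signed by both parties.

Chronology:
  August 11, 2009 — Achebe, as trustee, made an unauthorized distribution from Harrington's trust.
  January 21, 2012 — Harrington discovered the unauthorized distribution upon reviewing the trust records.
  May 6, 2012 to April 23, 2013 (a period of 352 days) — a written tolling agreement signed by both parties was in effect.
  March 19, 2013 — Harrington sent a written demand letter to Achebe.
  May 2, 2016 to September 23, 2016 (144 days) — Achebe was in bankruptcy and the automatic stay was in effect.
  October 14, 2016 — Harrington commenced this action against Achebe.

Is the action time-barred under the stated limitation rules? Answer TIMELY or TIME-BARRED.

TIMELY

The claim accrued on August 11, 2009, when the wrongful act occurred; under the stated occurrence rule the January 21, 2012 discovery does not delay accrual.
Adding the 6 years base period to August 11, 2009 gives a deadline of August 11, 2015, before any tolling.
Because the written tolling agreement ran from May 6, 2012 to April 23, 2013, the deadline is extended by 352 days to July 28, 2016.
The automatic bankruptcy stay from May 2, 2016 to September 23, 2016 tolled the period for 144 days, extending the deadline to December 19, 2016.
Nothing else in the chronology tolls or restarts the period.
Harrington filed on October 14, 2016, before the December 19, 2016 deadline, so the action is timely.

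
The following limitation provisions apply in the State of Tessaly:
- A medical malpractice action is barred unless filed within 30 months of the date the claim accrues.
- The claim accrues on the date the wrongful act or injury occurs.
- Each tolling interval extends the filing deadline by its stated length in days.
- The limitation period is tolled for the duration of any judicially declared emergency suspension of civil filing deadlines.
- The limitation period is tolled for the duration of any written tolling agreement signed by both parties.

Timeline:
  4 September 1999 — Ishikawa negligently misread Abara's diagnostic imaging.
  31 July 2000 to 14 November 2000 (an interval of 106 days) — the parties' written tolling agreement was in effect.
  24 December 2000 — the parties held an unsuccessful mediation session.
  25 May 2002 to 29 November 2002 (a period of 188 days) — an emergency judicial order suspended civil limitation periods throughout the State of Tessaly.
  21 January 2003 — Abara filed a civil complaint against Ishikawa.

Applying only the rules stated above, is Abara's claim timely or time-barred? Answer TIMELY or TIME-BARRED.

The limitation period began to run on 4 September 1999.
Adding the 30 months base period to 4 September 1999 gives a deadline of 4 March 2002, before any tolling.
The written tolling agreement from 31 July 2000 to 14 November 2000 tolled the period for 106 days, extending the deadline to 18 June 2002.
Because the emergency suspension of filing deadlines ran from 25 May 2002 to 29 November 2002, the deadline is extended by 188 days to 23 December 2002.
None of the other events listed affects the running of the period under the stated rules.
The 21 January 2003 filing falls after the 23 December 2002 deadline; the claim is time-barred.

TIME-BARRED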